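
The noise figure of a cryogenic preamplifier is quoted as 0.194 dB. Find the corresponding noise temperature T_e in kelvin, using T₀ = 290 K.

F = 10^(0.194/10) = 1.04568
T_e = (F − 1)·T₀ = (1.04568 − 1) × 290 = 13.2 K

13.2 K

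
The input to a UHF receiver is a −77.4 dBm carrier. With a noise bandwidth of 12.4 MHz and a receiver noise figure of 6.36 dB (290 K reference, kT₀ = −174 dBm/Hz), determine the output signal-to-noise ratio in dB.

Noise floor: N = −174 + 10 log₁₀(B) + NF
10 log₁₀(1.24×10⁷) = 70.93 dB
N = −174 + 70.93 + 6.36 = −96.71 dBm
SNR = P_sig − N = −77.4 − (−96.71) = 19.31 dB → 19.3 dB

19.3 dB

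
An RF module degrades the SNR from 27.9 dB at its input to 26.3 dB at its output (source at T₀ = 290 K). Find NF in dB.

NF (dB) = SNR_in(dB) − SNR_out(dB) when the source is at T₀
NF = 27.9 − 26.3 = 1.6 dB

1.6 dB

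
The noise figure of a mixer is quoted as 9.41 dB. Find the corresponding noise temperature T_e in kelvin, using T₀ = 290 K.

F = 10^(9.41/10) = 8.72971
T_e = (F − 1)·T₀ = (8.72971 − 1) × 290 = 2242 K

2242 K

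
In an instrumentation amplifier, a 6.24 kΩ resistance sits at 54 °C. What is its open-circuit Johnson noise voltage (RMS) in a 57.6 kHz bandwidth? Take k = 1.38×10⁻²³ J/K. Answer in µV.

T = 54 °C + 273.15 = 327.15 K
V_n = √(4kTRB)
4kTRB = 4 × 1.38×10⁻²³ × 327.15 × 6.24×10³ × 5.76×10⁴ = 6.49×10⁻¹² V²
V_n = √(6.49×10⁻¹²) = 2.55×10⁻⁶ V = 2.55 µV

2.55 µV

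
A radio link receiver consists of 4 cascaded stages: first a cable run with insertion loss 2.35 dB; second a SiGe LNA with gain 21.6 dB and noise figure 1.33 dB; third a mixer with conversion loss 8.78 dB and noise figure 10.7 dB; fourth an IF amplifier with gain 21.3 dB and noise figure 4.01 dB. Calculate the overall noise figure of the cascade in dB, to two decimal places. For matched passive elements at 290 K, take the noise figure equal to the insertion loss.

4.15 dB

Convert to linear (a loss of L dB is a gain of −L dB): F_i = 10^(NF_i/10), G_i = 10^(G_i,dB/10)
  Stage 1: F_1 = 10^(2.35/10) = 1.718, G_1 = 10^(−2.35/10) = 0.5821
  Stage 2: F_2 = 10^(1.33/10) = 1.358, G_2 = 10^(21.6/10) = 144.5
  Stage 3: F_3 = 10^(10.7/10) = 11.75, G_3 = 10^(−8.78/10) = 0.1324
  Stage 4: F_4 = 10^(4.01/10) = 2.518, G_4 = 10^(21.3/10) = 134.9
Friis cascade:
  F = 1.718 + (1.358 − 1)/0.5821 + (11.75 − 1)/84.14 + (2.518 − 1)/11.14 = 2.597
NF = 10 log₁₀(2.597) = 4.15 dB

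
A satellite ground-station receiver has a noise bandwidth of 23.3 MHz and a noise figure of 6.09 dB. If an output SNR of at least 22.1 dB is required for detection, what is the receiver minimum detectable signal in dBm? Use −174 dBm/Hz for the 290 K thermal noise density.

Sensitivity = −174 + 10 log₁₀(B) + NF + SNR_min
= −174 + 73.67 + 6.09 + 22.1
= −72.14 dBm → −72.1 dBm

−72.1 dBm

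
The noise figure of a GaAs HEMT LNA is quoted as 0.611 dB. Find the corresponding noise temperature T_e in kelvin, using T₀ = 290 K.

43.8 K

F = 10^(0.611/10) = 1.15107
T_e = (F − 1)·T₀ = (1.15107 − 1) × 290 = 43.8 K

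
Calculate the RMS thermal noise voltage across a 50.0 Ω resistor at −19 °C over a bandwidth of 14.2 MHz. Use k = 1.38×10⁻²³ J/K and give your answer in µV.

3.16 µV

T = −19 °C + 273.15 = 254.15 K
V_n = √(4kTRB)
4kTRB = 4 × 1.38×10⁻²³ × 254.15 × 5.00×10¹ × 1.42×10⁷ = 9.96×10⁻¹² V²
V_n = √(9.96×10⁻¹²) = 3.16×10⁻⁶ V = 3.16 µV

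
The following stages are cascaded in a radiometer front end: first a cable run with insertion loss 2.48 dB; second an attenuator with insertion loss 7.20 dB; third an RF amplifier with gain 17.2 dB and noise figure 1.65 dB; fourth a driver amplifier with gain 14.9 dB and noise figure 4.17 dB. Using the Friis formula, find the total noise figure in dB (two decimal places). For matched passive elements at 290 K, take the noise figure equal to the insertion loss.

Convert to linear (a loss of L dB is a gain of −L dB): F_i = 10^(NF_i/10), G_i = 10^(G_i,dB/10)
  Stage 1: F_1 = 10^(2.48/10) = 1.770, G_1 = 10^(−2.48/10) = 0.5649
  Stage 2: F_2 = 10^(7.20/10) = 5.248, G_2 = 10^(−7.20/10) = 0.1905
  Stage 3: F_3 = 10^(1.65/10) = 1.462, G_3 = 10^(17.2/10) = 52.48
  Stage 4: F_4 = 10^(4.17/10) = 2.612, G_4 = 10^(14.9/10) = 30.90
Friis cascade:
  F = 1.770 + (5.248 − 1)/0.5649 + (1.462 − 1)/0.1076 + (2.612 − 1)/5.649 = 13.87
NF = 10 log₁₀(13.87) = 11.42 dB

11.42 dB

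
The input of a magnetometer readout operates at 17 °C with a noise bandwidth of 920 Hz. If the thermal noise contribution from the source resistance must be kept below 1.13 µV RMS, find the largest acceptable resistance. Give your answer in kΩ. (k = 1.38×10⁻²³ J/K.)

T = 17 °C + 273.15 = 290.15 K
Johnson–Nyquist: V_n = √(4kTRB) ⇒ R = V_n² / (4kTB)
4kTB = 4 × 1.38×10⁻²³ × 290.15 × 9.20×10² = 1.47×10⁻¹⁷
R = (1.13×10⁻⁶)² / 1.47×10⁻¹⁷ = 8.67×10⁴ Ω = 86.7 kΩ

86.7 kΩ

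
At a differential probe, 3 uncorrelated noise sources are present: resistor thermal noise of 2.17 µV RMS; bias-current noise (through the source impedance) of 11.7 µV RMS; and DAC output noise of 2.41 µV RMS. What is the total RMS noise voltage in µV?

12.1 µV

Uncorrelated sources add in power (mean-square): V_tot = √(ΣV_i²)
V_tot = √[(2.17×10⁻⁶)² + (1.17×10⁻⁵)² + (2.41×10⁻⁶)²] = 1.21×10⁻⁵ V = 12.1 µV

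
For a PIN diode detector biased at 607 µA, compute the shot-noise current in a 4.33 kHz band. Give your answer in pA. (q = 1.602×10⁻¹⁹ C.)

I_n = √(2qI·B)
2qI·B = 2 × 1.602×10⁻¹⁹ × 6.07×10⁻⁴ × 4.33×10³ = 8.42×10⁻¹⁹ A²
I_n = √(8.42×10⁻¹⁹) = 9.18×10⁻¹⁰ A = 918 pA

918 pA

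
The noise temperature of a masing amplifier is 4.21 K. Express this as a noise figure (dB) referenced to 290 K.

F = 1 + T_e/T₀ = 1 + 4.21/290 = 1.01452
NF = 10 log₁₀(1.01452) = 0.063 dB

0.063 dB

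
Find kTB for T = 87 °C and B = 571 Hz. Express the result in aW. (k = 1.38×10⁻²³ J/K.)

2.84 aW

T = 87 °C + 273.15 = 360.15 K
P_n = kTB = 1.38×10⁻²³ × 360.15 × 5.71×10² = 2.84×10⁻¹⁸ W = 2.84 aW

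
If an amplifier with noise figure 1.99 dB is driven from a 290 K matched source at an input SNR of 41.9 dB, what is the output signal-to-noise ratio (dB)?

39.91 dB

By definition F = SNR_in/SNR_out, so in dB: SNR_out = SNR_in − NF
SNR_out = 41.9 − 1.99 = 39.91 dB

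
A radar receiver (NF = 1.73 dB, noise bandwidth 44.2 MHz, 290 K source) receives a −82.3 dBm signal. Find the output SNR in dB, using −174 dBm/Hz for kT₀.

Noise floor: N = −174 + 10 log₁₀(B) + NF
10 log₁₀(4.42×10⁷) = 76.45 dB
N = −174 + 76.45 + 1.73 = −95.82 dBm
SNR = P_sig − N = −82.3 − (−95.82) = 13.52 dB → 13.5 dB

13.5 dB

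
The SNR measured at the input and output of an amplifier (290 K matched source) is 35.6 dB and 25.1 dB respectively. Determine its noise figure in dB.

10.5 dB

NF (dB) = SNR_in(dB) − SNR_out(dB) when the source is at T₀
NF = 35.6 − 25.1 = 10.5 dB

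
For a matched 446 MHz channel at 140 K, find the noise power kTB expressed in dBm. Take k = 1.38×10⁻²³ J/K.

P_n = kTB = 1.38×10⁻²³ × 140 × 4.46×10⁸ = 8.62×10⁻¹³ W
In dBm: 10 log₁₀(8.62×10⁻¹³ / 10⁻³) = −90.6 dBm

−90.6 dBm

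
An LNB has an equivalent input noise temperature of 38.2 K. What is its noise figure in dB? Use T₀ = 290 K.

F = 1 + T_e/T₀ = 1 + 38.2/290 = 1.13172
NF = 10 log₁₀(1.13172) = 0.537 dB

0.537 dB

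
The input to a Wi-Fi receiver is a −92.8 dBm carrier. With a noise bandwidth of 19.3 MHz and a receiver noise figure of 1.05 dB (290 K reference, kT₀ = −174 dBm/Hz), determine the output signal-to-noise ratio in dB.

7.3 dB

Noise floor: N = −174 + 10 log₁₀(B) + NF
10 log₁₀(1.93×10⁷) = 72.86 dB
N = −174 + 72.86 + 1.05 = −100.09 dBm
SNR = P_sig − N = −92.8 − (−100.09) = 7.29 dB → 7.3 dB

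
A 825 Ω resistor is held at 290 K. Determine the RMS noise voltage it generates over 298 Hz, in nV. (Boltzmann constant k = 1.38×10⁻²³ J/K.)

62.7 nV

V_n = √(4kTRB)
4kTRB = 4 × 1.38×10⁻²³ × 290 × 8.25×10² × 2.98×10² = 3.94×10⁻¹⁵ V²
V_n = √(3.94×10⁻¹⁵) = 6.27×10⁻⁸ V = 62.7 nV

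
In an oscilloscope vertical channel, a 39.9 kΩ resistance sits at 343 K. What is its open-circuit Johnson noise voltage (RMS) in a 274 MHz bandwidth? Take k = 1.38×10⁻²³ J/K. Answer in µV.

V_n = √(4kTRB)
4kTRB = 4 × 1.38×10⁻²³ × 343 × 3.99×10⁴ × 2.74×10⁸ = 2.07×10⁻⁷ V²
V_n = √(2.07×10⁻⁷) = 4.55×10⁻⁴ V = 455 µV

455 µV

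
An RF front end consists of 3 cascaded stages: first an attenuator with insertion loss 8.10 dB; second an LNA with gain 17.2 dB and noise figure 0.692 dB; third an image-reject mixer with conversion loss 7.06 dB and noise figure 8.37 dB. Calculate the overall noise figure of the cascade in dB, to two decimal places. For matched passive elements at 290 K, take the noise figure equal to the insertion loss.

9.19 dB

Convert to linear (a loss of L dB is a gain of −L dB): F_i = 10^(NF_i/10), G_i = 10^(G_i,dB/10)
  Stage 1: F_1 = 10^(8.10/10) = 6.457, G_1 = 10^(−8.10/10) = 0.1549
  Stage 2: F_2 = 10^(0.692/10) = 1.173, G_2 = 10^(17.2/10) = 52.48
  Stage 3: F_3 = 10^(8.37/10) = 6.871, G_3 = 10^(−7.06/10) = 0.1968
Friis cascade:
  F = 6.457 + (1.173 − 1)/0.1549 + (6.871 − 1)/8.128 = 8.294
NF = 10 log₁₀(8.294) = 9.19 dB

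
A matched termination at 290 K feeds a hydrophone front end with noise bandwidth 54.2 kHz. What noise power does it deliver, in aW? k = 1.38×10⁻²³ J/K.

P_n = kTB = 1.38×10⁻²³ × 290 × 5.42×10⁴ = 2.17×10⁻¹⁶ W = 217 aW

217 aW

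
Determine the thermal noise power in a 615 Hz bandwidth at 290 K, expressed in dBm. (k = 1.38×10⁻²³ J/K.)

−146.1 dBm

P_n = kTB = 1.38×10⁻²³ × 290 × 6.15×10² = 2.46×10⁻¹⁸ W
In dBm: 10 log₁₀(2.46×10⁻¹⁸ / 10⁻³) = −146.1 dBm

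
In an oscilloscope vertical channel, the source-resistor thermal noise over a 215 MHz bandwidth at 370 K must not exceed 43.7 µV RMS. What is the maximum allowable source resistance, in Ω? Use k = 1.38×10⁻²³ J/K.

435 Ω

Johnson–Nyquist: V_n = √(4kTRB) ⇒ R = V_n² / (4kTB)
4kTB = 4 × 1.38×10⁻²³ × 370 × 2.15×10⁸ = 4.39×10⁻¹²
R = (4.37×10⁻⁵)² / 4.39×10⁻¹² = 4.35×10² Ω = 435 Ω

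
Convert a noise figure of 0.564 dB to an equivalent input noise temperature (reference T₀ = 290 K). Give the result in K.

F = 10^(0.564/10) = 1.13868
T_e = (F − 1)·T₀ = (1.13868 − 1) × 290 = 40.2 K

40.2 K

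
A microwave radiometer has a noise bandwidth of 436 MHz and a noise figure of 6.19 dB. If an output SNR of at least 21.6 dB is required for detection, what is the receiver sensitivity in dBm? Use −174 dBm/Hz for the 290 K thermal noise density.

−59.8 dBm

Sensitivity = −174 + 10 log₁₀(B) + NF + SNR_min
= −174 + 86.39 + 6.19 + 21.6
= −59.82 dBm → −59.8 dBm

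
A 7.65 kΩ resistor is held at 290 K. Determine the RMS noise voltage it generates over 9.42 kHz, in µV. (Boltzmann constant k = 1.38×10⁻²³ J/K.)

V_n = √(4kTRB)
4kTRB = 4 × 1.38×10⁻²³ × 290 × 7.65×10³ × 9.42×10³ = 1.15×10⁻¹² V²
V_n = √(1.15×10⁻¹²) = 1.07×10⁻⁶ V = 1.07 µV

1.07 µV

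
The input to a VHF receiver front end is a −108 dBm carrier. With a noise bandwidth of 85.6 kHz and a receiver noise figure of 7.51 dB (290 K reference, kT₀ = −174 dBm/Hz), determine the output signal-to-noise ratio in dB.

9.2 dB

Noise floor: N = −174 + 10 log₁₀(B) + NF
10 log₁₀(8.56×10⁴) = 49.32 dB
N = −174 + 49.32 + 7.51 = −117.17 dBm
SNR = P_sig − N = −108 − (−117.17) = 9.17 dB → 9.2 dB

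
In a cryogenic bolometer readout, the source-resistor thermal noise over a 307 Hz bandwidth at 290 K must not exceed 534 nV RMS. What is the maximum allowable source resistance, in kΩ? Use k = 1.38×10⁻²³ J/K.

Johnson–Nyquist: V_n = √(4kTRB) ⇒ R = V_n² / (4kTB)
4kTB = 4 × 1.38×10⁻²³ × 290 × 3.07×10² = 4.91×10⁻¹⁸
R = (5.34×10⁻⁷)² / 4.91×10⁻¹⁸ = 5.80×10⁴ Ω = 58.0 kΩ

58.0 kΩ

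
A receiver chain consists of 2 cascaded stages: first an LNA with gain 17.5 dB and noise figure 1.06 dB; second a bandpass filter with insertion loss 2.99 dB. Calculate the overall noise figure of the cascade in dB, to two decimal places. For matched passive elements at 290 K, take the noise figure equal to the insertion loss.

1.12 dB

Convert to linear (a loss of L dB is a gain of −L dB): F_i = 10^(NF_i/10), G_i = 10^(G_i,dB/10)
  Stage 1: F_1 = 10^(1.06/10) = 1.276, G_1 = 10^(17.5/10) = 56.23
  Stage 2: F_2 = 10^(2.99/10) = 1.991, G_2 = 10^(−2.99/10) = 0.5023
Friis cascade:
  F = 1.276 + (1.991 − 1)/56.23 = 1.294
NF = 10 log₁₀(1.294) = 1.12 dB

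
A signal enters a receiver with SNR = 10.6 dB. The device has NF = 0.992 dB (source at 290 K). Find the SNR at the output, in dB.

9.608 dB

By definition F = SNR_in/SNR_out, so in dB: SNR_out = SNR_in − NF
SNR_out = 10.6 − 0.992 = 9.608 dB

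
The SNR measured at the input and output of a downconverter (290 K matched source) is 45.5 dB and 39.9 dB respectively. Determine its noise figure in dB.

5.6 dB

NF (dB) = SNR_in(dB) − SNR_out(dB) when the source is at T₀
NF = 45.5 − 39.9 = 5.6 dB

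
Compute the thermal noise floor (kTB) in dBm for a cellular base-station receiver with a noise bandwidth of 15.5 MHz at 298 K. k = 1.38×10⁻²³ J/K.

−102.0 dBm

P_n = kTB = 1.38×10⁻²³ × 298 × 1.55×10⁷ = 6.37×10⁻¹⁴ W
In dBm: 10 log₁₀(6.37×10⁻¹⁴ / 10⁻³) = −102.0 dBm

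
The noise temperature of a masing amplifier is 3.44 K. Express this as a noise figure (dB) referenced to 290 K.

F = 1 + T_e/T₀ = 1 + 3.44/290 = 1.01186
NF = 10 log₁₀(1.01186) = 0.051 dB

0.051 dB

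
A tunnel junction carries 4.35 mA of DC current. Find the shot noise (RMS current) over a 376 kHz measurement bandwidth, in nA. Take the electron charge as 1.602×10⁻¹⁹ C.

I_n = √(2qI·B)
2qI·B = 2 × 1.602×10⁻¹⁹ × 4.35×10⁻³ × 3.76×10⁵ = 5.24×10⁻¹⁶ A²
I_n = √(5.24×10⁻¹⁶) = 2.29×10⁻⁸ A = 22.9 nA

22.9 nA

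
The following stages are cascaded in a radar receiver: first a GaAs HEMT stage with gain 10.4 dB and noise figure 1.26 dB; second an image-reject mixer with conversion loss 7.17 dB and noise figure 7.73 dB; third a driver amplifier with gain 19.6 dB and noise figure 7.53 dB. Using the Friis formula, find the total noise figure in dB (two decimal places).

6.02 dB

Convert to linear (a loss of L dB is a gain of −L dB): F_i = 10^(NF_i/10), G_i = 10^(G_i,dB/10)
  Stage 1: F_1 = 10^(1.26/10) = 1.337, G_1 = 10^(10.4/10) = 10.96
  Stage 2: F_2 = 10^(7.73/10) = 5.929, G_2 = 10^(−7.17/10) = 0.1919
  Stage 3: F_3 = 10^(7.53/10) = 5.662, G_3 = 10^(19.6/10) = 91.20
Friis cascade:
  F = 1.337 + (5.929 − 1)/10.96 + (5.662 − 1)/2.104 = 4.002
NF = 10 log₁₀(4.002) = 6.02 dB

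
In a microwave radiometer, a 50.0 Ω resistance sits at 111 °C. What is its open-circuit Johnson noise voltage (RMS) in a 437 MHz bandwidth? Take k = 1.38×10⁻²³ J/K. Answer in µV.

21.5 µV

T = 111 °C + 273.15 = 384.15 K
V_n = √(4kTRB)
4kTRB = 4 × 1.38×10⁻²³ × 384.15 × 5.00×10¹ × 4.37×10⁸ = 4.63×10⁻¹⁰ V²
V_n = √(4.63×10⁻¹⁰) = 2.15×10⁻⁵ V = 21.5 µV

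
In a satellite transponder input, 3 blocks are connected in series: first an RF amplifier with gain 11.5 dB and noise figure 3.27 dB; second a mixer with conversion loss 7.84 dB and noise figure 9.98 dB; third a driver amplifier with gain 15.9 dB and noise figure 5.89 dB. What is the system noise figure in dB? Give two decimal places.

Convert to linear (a loss of L dB is a gain of −L dB): F_i = 10^(NF_i/10), G_i = 10^(G_i,dB/10)
  Stage 1: F_1 = 10^(3.27/10) = 2.123, G_1 = 10^(11.5/10) = 14.13
  Stage 2: F_2 = 10^(9.98/10) = 9.954, G_2 = 10^(−7.84/10) = 0.1644
  Stage 3: F_3 = 10^(5.89/10) = 3.882, G_3 = 10^(15.9/10) = 38.90
Friis cascade:
  F = 2.123 + (9.954 − 1)/14.13 + (3.882 − 1)/2.323 = 3.998
NF = 10 log₁₀(3.998) = 6.02 dB

6.02 dB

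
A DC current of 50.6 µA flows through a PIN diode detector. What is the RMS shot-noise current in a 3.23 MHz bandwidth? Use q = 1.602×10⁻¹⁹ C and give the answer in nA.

7.24 nA

I_n = √(2qI·B)
2qI·B = 2 × 1.602×10⁻¹⁹ × 5.06×10⁻⁵ × 3.23×10⁶ = 5.24×10⁻¹⁷ A²
I_n = √(5.24×10⁻¹⁷) = 7.24×10⁻⁹ A = 7.24 nA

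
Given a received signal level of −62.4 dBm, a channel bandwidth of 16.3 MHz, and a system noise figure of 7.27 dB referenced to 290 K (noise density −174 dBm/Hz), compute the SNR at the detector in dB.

Noise floor: N = −174 + 10 log₁₀(B) + NF
10 log₁₀(1.63×10⁷) = 72.12 dB
N = −174 + 72.12 + 7.27 = −94.61 dBm
SNR = P_sig − N = −62.4 − (−94.61) = 32.21 dB → 32.2 dB

32.2 dB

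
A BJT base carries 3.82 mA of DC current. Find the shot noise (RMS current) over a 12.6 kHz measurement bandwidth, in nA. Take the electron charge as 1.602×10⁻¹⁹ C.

I_n = √(2qI·B)
2qI·B = 2 × 1.602×10⁻¹⁹ × 3.82×10⁻³ × 1.26×10⁴ = 1.54×10⁻¹⁷ A²
I_n = √(1.54×10⁻¹⁷) = 3.93×10⁻⁹ A = 3.93 nA

3.93 nA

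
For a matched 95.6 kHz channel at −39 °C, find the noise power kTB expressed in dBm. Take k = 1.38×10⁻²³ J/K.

T = −39 °C + 273.15 = 234.15 K
P_n = kTB = 1.38×10⁻²³ × 234.15 × 9.56×10⁴ = 3.09×10⁻¹⁶ W
In dBm: 10 log₁₀(3.09×10⁻¹⁶ / 10⁻³) = −125.1 dBm

−125.1 dBm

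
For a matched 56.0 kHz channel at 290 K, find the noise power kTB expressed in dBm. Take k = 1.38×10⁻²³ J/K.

P_n = kTB = 1.38×10⁻²³ × 290 × 5.60×10⁴ = 2.24×10⁻¹⁶ W
In dBm: 10 log₁₀(2.24×10⁻¹⁶ / 10⁻³) = −126.5 dBm

−126.5 dBm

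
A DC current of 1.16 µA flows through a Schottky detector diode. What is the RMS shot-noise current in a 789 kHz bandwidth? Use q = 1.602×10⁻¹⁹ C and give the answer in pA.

I_n = √(2qI·B)
2qI·B = 2 × 1.602×10⁻¹⁹ × 1.16×10⁻⁶ × 7.89×10⁵ = 2.93×10⁻¹⁹ A²
I_n = √(2.93×10⁻¹⁹) = 5.42×10⁻¹⁰ A = 542 pA

542 pA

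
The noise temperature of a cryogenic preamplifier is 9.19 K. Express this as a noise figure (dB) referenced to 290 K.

F = 1 + T_e/T₀ = 1 + 9.19/290 = 1.03169
NF = 10 log₁₀(1.03169) = 0.135 dB

0.135 dB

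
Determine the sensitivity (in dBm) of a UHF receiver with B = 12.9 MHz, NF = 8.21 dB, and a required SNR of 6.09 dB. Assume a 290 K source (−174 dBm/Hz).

−88.6 dBm

Sensitivity = −174 + 10 log₁₀(B) + NF + SNR_min
= −174 + 71.11 + 8.21 + 6.09
= −88.59 dBm → −88.6 dBm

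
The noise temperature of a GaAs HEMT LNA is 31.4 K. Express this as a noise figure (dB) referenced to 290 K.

F = 1 + T_e/T₀ = 1 + 31.4/290 = 1.10828
NF = 10 log₁₀(1.10828) = 0.446 dB

0.446 dB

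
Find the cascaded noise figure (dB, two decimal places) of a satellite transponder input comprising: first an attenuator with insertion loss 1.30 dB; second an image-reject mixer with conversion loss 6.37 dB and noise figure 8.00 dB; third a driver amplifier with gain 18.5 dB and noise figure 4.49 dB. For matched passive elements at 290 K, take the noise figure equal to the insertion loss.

12.81 dB

Convert to linear (a loss of L dB is a gain of −L dB): F_i = 10^(NF_i/10), G_i = 10^(G_i,dB/10)
  Stage 1: F_1 = 10^(1.30/10) = 1.349, G_1 = 10^(−1.30/10) = 0.7413
  Stage 2: F_2 = 10^(8.00/10) = 6.310, G_2 = 10^(−6.37/10) = 0.2307
  Stage 3: F_3 = 10^(4.49/10) = 2.812, G_3 = 10^(18.5/10) = 70.79
Friis cascade:
  F = 1.349 + (6.310 − 1)/0.7413 + (2.812 − 1)/0.1710 = 19.11
NF = 10 log₁₀(19.11) = 12.81 dB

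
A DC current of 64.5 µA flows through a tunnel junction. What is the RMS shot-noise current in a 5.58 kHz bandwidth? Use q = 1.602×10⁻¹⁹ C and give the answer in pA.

340 pA

I_n = √(2qI·B)
2qI·B = 2 × 1.602×10⁻¹⁹ × 6.45×10⁻⁵ × 5.58×10³ = 1.15×10⁻¹⁹ A²
I_n = √(1.15×10⁻¹⁹) = 3.40×10⁻¹⁰ A = 340 pA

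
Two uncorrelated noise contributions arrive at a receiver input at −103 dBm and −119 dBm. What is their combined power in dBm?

−102.9 dBm

Convert to linear, add, convert back:
P₁ = 5.01×10⁻¹⁴ W, P₂ = 1.26×10⁻¹⁵ W
P_tot = 5.14×10⁻¹⁴ W → 10 log₁₀(P_tot / 10⁻³) = −102.9 dBm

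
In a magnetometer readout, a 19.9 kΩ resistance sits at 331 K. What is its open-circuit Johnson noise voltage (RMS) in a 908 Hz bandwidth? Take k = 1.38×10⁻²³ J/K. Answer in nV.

V_n = √(4kTRB)
4kTRB = 4 × 1.38×10⁻²³ × 331 × 1.99×10⁴ × 9.08×10² = 3.30×10⁻¹³ V²
V_n = √(3.30×10⁻¹³) = 5.75×10⁻⁷ V = 575 nV

575 nV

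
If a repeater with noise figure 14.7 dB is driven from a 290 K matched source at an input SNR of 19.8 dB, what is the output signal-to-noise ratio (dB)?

5.1 dB

By definition F = SNR_in/SNR_out, so in dB: SNR_out = SNR_in − NF
SNR_out = 19.8 − 14.7 = 5.1 dB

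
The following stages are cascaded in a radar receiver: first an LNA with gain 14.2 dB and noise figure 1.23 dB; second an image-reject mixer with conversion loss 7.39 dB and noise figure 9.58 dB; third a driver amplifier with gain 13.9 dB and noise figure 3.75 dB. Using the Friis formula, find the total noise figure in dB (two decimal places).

2.83 dB

Convert to linear (a loss of L dB is a gain of −L dB): F_i = 10^(NF_i/10), G_i = 10^(G_i,dB/10)
  Stage 1: F_1 = 10^(1.23/10) = 1.327, G_1 = 10^(14.2/10) = 26.30
  Stage 2: F_2 = 10^(9.58/10) = 9.078, G_2 = 10^(−7.39/10) = 0.1824
  Stage 3: F_3 = 10^(3.75/10) = 2.371, G_3 = 10^(13.9/10) = 24.55
Friis cascade:
  F = 1.327 + (9.078 − 1)/26.30 + (2.371 − 1)/4.797 = 1.920
NF = 10 log₁₀(1.920) = 2.83 dB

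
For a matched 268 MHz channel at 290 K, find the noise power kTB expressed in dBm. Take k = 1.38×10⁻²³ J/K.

−89.7 dBm

P_n = kTB = 1.38×10⁻²³ × 290 × 2.68×10⁸ = 1.07×10⁻¹² W
In dBm: 10 log₁₀(1.07×10⁻¹² / 10⁻³) = −89.7 dBm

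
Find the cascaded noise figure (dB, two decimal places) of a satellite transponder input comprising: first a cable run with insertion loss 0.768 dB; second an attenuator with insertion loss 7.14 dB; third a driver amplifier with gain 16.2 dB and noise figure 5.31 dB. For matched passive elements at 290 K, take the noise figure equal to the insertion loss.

13.22 dB

Convert to linear (a loss of L dB is a gain of −L dB): F_i = 10^(NF_i/10), G_i = 10^(G_i,dB/10)
  Stage 1: F_1 = 10^(0.768/10) = 1.193, G_1 = 10^(−0.768/10) = 0.8379
  Stage 2: F_2 = 10^(7.14/10) = 5.176, G_2 = 10^(−7.14/10) = 0.1932
  Stage 3: F_3 = 10^(5.31/10) = 3.396, G_3 = 10^(16.2/10) = 41.69
Friis cascade:
  F = 1.193 + (5.176 − 1)/0.8379 + (3.396 − 1)/0.1619 = 20.98
NF = 10 log₁₀(20.98) = 13.22 dB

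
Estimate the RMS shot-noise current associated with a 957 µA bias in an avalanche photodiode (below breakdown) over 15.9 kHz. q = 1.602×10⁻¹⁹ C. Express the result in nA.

2.21 nA

I_n = √(2qI·B)
2qI·B = 2 × 1.602×10⁻¹⁹ × 9.57×10⁻⁴ × 1.59×10⁴ = 4.88×10⁻¹⁸ A²
I_n = √(4.88×10⁻¹⁸) = 2.21×10⁻⁹ A = 2.21 nA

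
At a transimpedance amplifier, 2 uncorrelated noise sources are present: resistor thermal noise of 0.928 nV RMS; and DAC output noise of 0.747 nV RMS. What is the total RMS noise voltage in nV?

1.19 nV

Uncorrelated sources add in power (mean-square): V_tot = √(ΣV_i²)
V_tot = √[(9.28×10⁻¹⁰)² + (7.47×10⁻¹⁰)²] = 1.19×10⁻⁹ V = 1.19 nV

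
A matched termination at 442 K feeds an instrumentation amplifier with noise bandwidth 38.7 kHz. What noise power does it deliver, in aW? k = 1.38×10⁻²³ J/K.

236 aW

P_n = kTB = 1.38×10⁻²³ × 442 × 3.87×10⁴ = 2.36×10⁻¹⁶ W = 236 aW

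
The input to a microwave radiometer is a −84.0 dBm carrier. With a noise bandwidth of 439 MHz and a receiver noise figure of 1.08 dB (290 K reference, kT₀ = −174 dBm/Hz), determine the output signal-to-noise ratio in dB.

2.5 dB

Noise floor: N = −174 + 10 log₁₀(B) + NF
10 log₁₀(4.39×10⁸) = 86.42 dB
N = −174 + 86.42 + 1.08 = −86.50 dBm
SNR = P_sig − N = −84.0 − (−86.50) = 2.50 dB → 2.5 dB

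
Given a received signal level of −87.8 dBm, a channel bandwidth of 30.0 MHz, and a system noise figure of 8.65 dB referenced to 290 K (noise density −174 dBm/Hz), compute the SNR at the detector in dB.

Noise floor: N = −174 + 10 log₁₀(B) + NF
10 log₁₀(3.00×10⁷) = 74.77 dB
N = −174 + 74.77 + 8.65 = −90.58 dBm
SNR = P_sig − N = −87.8 − (−90.58) = 2.78 dB → 2.8 dB

2.8 dB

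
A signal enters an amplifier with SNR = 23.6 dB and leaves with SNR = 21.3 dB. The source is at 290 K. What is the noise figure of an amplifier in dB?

NF (dB) = SNR_in(dB) − SNR_out(dB) when the source is at T₀
NF = 23.6 − 21.3 = 2.3 dB

2.3 dB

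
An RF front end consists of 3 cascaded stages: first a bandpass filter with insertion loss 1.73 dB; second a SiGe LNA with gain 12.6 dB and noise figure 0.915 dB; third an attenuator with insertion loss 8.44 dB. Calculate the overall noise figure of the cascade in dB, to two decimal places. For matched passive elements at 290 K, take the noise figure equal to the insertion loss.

Convert to linear (a loss of L dB is a gain of −L dB): F_i = 10^(NF_i/10), G_i = 10^(G_i,dB/10)
  Stage 1: F_1 = 10^(1.73/10) = 1.489, G_1 = 10^(−1.73/10) = 0.6714
  Stage 2: F_2 = 10^(0.915/10) = 1.235, G_2 = 10^(12.6/10) = 18.20
  Stage 3: F_3 = 10^(8.44/10) = 6.982, G_3 = 10^(−8.44/10) = 0.1432
Friis cascade:
  F = 1.489 + (1.235 − 1)/0.6714 + (6.982 − 1)/12.22 = 2.328
NF = 10 log₁₀(2.328) = 3.67 dB

3.67 dB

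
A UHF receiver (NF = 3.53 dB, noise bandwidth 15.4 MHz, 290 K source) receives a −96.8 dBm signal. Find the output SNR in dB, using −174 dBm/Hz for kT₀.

Noise floor: N = −174 + 10 log₁₀(B) + NF
10 log₁₀(1.54×10⁷) = 71.88 dB
N = −174 + 71.88 + 3.53 = −98.59 dBm
SNR = P_sig − N = −96.8 − (−98.59) = 1.79 dB → 1.8 dB

1.8 dB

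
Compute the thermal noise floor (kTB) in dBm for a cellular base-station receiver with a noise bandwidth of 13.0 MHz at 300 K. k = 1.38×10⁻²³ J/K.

P_n = kTB = 1.38×10⁻²³ × 300 × 1.30×10⁷ = 5.38×10⁻¹⁴ W
In dBm: 10 log₁₀(5.38×10⁻¹⁴ / 10⁻³) = −102.7 dBm

−102.7 dBm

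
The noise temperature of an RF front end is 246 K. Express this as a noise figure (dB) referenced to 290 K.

2.67 dB

F = 1 + T_e/T₀ = 1 + 246/290 = 1.84828
NF = 10 log₁₀(1.84828) = 2.67 dB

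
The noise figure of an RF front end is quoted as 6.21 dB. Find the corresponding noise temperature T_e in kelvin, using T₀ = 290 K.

922 K

F = 10^(6.21/10) = 4.1783
T_e = (F − 1)·T₀ = (4.1783 − 1) × 290 = 922 K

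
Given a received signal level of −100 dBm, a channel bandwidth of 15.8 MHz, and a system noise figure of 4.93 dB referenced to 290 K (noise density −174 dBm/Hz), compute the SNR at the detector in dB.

−2.9 dB

Noise floor: N = −174 + 10 log₁₀(B) + NF
10 log₁₀(1.58×10⁷) = 71.99 dB
N = −174 + 71.99 + 4.93 = −97.08 dBm
SNR = P_sig − N = −100 − (−97.08) = −2.92 dB → −2.9 dB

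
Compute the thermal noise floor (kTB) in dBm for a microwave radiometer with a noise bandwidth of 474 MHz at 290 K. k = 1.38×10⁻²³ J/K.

P_n = kTB = 1.38×10⁻²³ × 290 × 4.74×10⁸ = 1.90×10⁻¹² W
In dBm: 10 log₁₀(1.90×10⁻¹² / 10⁻³) = −87.2 dBm

−87.2 dBm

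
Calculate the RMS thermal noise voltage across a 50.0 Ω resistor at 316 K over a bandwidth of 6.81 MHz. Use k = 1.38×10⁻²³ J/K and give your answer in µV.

V_n = √(4kTRB)
4kTRB = 4 × 1.38×10⁻²³ × 316 × 5.00×10¹ × 6.81×10⁶ = 5.94×10⁻¹² V²
V_n = √(5.94×10⁻¹²) = 2.44×10⁻⁶ V = 2.44 µV

2.44 µV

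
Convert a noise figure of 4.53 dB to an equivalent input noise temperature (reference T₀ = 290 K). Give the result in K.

533 K

F = 10^(4.53/10) = 2.83792
T_e = (F − 1)·T₀ = (2.83792 − 1) × 290 = 533 K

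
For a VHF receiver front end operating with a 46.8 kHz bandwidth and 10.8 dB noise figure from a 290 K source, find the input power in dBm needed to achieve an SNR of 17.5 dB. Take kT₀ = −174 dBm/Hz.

−99.0 dBm

Sensitivity = −174 + 10 log₁₀(B) + NF + SNR_min
= −174 + 46.7 + 10.8 + 17.5
= −99.0 dBm → −99.0 dBm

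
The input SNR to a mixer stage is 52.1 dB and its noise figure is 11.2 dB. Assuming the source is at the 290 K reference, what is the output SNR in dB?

40.9 dB

By definition F = SNR_in/SNR_out, so in dB: SNR_out = SNR_in − NF
SNR_out = 52.1 − 11.2 = 40.9 dB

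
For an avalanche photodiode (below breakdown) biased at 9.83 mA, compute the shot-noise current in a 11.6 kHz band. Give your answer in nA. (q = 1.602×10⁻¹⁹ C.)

6.04 nA

I_n = √(2qI·B)
2qI·B = 2 × 1.602×10⁻¹⁹ × 9.83×10⁻³ × 1.16×10⁴ = 3.65×10⁻¹⁷ A²
I_n = √(3.65×10⁻¹⁷) = 6.04×10⁻⁹ A = 6.04 nA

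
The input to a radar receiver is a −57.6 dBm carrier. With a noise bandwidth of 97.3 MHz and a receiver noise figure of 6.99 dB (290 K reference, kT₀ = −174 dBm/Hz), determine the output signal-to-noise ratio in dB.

Noise floor: N = −174 + 10 log₁₀(B) + NF
10 log₁₀(9.73×10⁷) = 79.88 dB
N = −174 + 79.88 + 6.99 = −87.13 dBm
SNR = P_sig − N = −57.6 − (−87.13) = 29.53 dB → 29.5 dB

29.5 dB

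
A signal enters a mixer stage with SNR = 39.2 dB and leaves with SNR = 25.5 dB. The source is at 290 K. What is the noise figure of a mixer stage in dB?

NF (dB) = SNR_in(dB) − SNR_out(dB) when the source is at T₀
NF = 39.2 − 25.5 = 13.7 dB

13.7 dB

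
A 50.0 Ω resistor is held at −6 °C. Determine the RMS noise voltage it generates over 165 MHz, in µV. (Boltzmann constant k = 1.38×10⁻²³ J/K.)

11.0 µV

T = −6 °C + 273.15 = 267.15 K
V_n = √(4kTRB)
4kTRB = 4 × 1.38×10⁻²³ × 267.15 × 5.00×10¹ × 1.65×10⁸ = 1.22×10⁻¹⁰ V²
V_n = √(1.22×10⁻¹⁰) = 1.10×10⁻⁵ V = 11.0 µV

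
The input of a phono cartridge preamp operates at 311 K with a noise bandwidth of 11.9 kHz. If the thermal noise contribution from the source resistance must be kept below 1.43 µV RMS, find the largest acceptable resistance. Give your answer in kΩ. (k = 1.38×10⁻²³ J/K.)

Johnson–Nyquist: V_n = √(4kTRB) ⇒ R = V_n² / (4kTB)
4kTB = 4 × 1.38×10⁻²³ × 311 × 1.19×10⁴ = 2.04×10⁻¹⁶
R = (1.43×10⁻⁶)² / 2.04×10⁻¹⁶ = 1.00×10⁴ Ω = 10.0 kΩ

10.0 kΩ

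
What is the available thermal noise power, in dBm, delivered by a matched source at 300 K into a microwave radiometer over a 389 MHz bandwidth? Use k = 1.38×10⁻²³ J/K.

P_n = kTB = 1.38×10⁻²³ × 300 × 3.89×10⁸ = 1.61×10⁻¹² W
In dBm: 10 log₁₀(1.61×10⁻¹² / 10⁻³) = −87.9 dBm

−87.9 dBm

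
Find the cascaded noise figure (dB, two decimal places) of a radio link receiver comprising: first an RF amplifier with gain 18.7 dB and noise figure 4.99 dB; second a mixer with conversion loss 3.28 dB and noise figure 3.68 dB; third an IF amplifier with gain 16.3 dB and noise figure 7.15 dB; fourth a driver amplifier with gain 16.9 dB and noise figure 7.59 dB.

5.18 dB

Convert to linear (a loss of L dB is a gain of −L dB): F_i = 10^(NF_i/10), G_i = 10^(G_i,dB/10)
  Stage 1: F_1 = 10^(4.99/10) = 3.155, G_1 = 10^(18.7/10) = 74.13
  Stage 2: F_2 = 10^(3.68/10) = 2.333, G_2 = 10^(−3.28/10) = 0.4699
  Stage 3: F_3 = 10^(7.15/10) = 5.188, G_3 = 10^(16.3/10) = 42.66
  Stage 4: F_4 = 10^(7.59/10) = 5.741, G_4 = 10^(16.9/10) = 48.98
Friis cascade:
  F = 3.155 + (2.333 − 1)/74.13 + (5.188 − 1)/34.83 + (5.741 − 1)/1486 = 3.296
NF = 10 log₁₀(3.296) = 5.18 dB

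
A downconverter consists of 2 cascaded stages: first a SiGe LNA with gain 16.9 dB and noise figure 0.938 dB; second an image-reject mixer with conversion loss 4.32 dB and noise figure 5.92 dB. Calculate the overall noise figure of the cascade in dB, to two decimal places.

1.14 dB

Convert to linear (a loss of L dB is a gain of −L dB): F_i = 10^(NF_i/10), G_i = 10^(G_i,dB/10)
  Stage 1: F_1 = 10^(0.938/10) = 1.241, G_1 = 10^(16.9/10) = 48.98
  Stage 2: F_2 = 10^(5.92/10) = 3.908, G_2 = 10^(−4.32/10) = 0.3698
Friis cascade:
  F = 1.241 + (3.908 − 1)/48.98 = 1.300
NF = 10 log₁₀(1.300) = 1.14 dB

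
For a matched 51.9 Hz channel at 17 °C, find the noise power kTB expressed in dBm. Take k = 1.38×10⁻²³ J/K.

T = 17 °C + 273.15 = 290.15 K
P_n = kTB = 1.38×10⁻²³ × 290.15 × 5.19×10¹ = 2.08×10⁻¹⁹ W
In dBm: 10 log₁₀(2.08×10⁻¹⁹ / 10⁻³) = −156.8 dBm

−156.8 dBm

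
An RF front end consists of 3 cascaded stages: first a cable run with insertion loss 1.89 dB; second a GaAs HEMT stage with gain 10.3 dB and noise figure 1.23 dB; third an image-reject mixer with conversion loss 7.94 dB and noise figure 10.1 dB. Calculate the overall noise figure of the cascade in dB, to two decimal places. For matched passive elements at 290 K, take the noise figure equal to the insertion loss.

Convert to linear (a loss of L dB is a gain of −L dB): F_i = 10^(NF_i/10), G_i = 10^(G_i,dB/10)
  Stage 1: F_1 = 10^(1.89/10) = 1.545, G_1 = 10^(−1.89/10) = 0.6471
  Stage 2: F_2 = 10^(1.23/10) = 1.327, G_2 = 10^(10.3/10) = 10.72
  Stage 3: F_3 = 10^(10.1/10) = 10.23, G_3 = 10^(−7.94/10) = 0.1607
Friis cascade:
  F = 1.545 + (1.327 − 1)/0.6471 + (10.23 − 1)/6.934 = 3.383
NF = 10 log₁₀(3.383) = 5.29 dB

5.29 dB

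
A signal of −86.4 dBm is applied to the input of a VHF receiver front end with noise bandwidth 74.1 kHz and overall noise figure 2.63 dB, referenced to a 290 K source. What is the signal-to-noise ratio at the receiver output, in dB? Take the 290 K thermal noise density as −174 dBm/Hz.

36.3 dB

Noise floor: N = −174 + 10 log₁₀(B) + NF
10 log₁₀(7.41×10⁴) = 48.7 dB
N = −174 + 48.7 + 2.63 = −122.67 dBm
SNR = P_sig − N = −86.4 − (−122.67) = 36.27 dB → 36.3 dB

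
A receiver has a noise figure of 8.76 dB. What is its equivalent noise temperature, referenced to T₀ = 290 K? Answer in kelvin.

1890 K

F = 10^(8.76/10) = 7.51623
T_e = (F − 1)·T₀ = (7.51623 − 1) × 290 = 1890 K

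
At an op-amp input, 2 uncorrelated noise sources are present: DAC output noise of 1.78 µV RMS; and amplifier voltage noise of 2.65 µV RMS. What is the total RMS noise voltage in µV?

Uncorrelated sources add in power (mean-square): V_tot = √(ΣV_i²)
V_tot = √[(1.78×10⁻⁶)² + (2.65×10⁻⁶)²] = 3.19×10⁻⁶ V = 3.19 µV

3.19 µV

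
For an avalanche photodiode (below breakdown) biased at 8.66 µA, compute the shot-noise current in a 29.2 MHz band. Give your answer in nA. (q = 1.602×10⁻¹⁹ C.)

I_n = √(2qI·B)
2qI·B = 2 × 1.602×10⁻¹⁹ × 8.66×10⁻⁶ × 2.92×10⁷ = 8.10×10⁻¹⁷ A²
I_n = √(8.10×10⁻¹⁷) = 9.00×10⁻⁹ A = 9.00 nA

9.00 nA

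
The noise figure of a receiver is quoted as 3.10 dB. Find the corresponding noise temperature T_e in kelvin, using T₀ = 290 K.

302 K

F = 10^(3.10/10) = 2.04174
T_e = (F − 1)·T₀ = (2.04174 − 1) × 290 = 302 K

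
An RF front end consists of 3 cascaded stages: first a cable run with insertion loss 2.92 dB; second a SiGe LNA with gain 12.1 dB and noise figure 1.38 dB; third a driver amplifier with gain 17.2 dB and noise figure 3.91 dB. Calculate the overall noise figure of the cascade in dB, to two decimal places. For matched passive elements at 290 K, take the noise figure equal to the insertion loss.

Convert to linear (a loss of L dB is a gain of −L dB): F_i = 10^(NF_i/10), G_i = 10^(G_i,dB/10)
  Stage 1: F_1 = 10^(2.92/10) = 1.959, G_1 = 10^(−2.92/10) = 0.5105
  Stage 2: F_2 = 10^(1.38/10) = 1.374, G_2 = 10^(12.1/10) = 16.22
  Stage 3: F_3 = 10^(3.91/10) = 2.460, G_3 = 10^(17.2/10) = 52.48
Friis cascade:
  F = 1.959 + (1.374 − 1)/0.5105 + (2.460 − 1)/8.279 = 2.868
NF = 10 log₁₀(2.868) = 4.58 dB

4.58 dB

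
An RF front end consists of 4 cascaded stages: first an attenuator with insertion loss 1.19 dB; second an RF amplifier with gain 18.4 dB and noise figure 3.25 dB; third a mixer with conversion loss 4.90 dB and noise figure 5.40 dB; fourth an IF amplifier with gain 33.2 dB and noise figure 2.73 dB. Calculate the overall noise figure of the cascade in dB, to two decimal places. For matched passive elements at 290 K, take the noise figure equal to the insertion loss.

4.59 dB

Convert to linear (a loss of L dB is a gain of −L dB): F_i = 10^(NF_i/10), G_i = 10^(G_i,dB/10)
  Stage 1: F_1 = 10^(1.19/10) = 1.315, G_1 = 10^(−1.19/10) = 0.7603
  Stage 2: F_2 = 10^(3.25/10) = 2.113, G_2 = 10^(18.4/10) = 69.18
  Stage 3: F_3 = 10^(5.40/10) = 3.467, G_3 = 10^(−4.90/10) = 0.3236
  Stage 4: F_4 = 10^(2.73/10) = 1.875, G_4 = 10^(33.2/10) = 2089
Friis cascade:
  F = 1.315 + (2.113 − 1)/0.7603 + (3.467 − 1)/52.60 + (1.875 − 1)/17.02 = 2.878
NF = 10 log₁₀(2.878) = 4.59 dB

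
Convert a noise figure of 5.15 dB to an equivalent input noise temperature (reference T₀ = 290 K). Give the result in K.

659 K

F = 10^(5.15/10) = 3.27341
T_e = (F − 1)·T₀ = (3.27341 − 1) × 290 = 659 K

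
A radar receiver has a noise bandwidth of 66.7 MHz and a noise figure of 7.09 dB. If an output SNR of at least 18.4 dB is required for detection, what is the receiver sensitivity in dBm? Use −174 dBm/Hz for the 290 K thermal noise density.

Sensitivity = −174 + 10 log₁₀(B) + NF + SNR_min
= −174 + 78.24 + 7.09 + 18.4
= −70.27 dBm → −70.3 dBm

−70.3 dBm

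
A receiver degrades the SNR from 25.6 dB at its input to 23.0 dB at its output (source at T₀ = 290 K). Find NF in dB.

NF (dB) = SNR_in(dB) − SNR_out(dB) when the source is at T₀
NF = 25.6 − 23.0 = 2.6 dB

2.6 dB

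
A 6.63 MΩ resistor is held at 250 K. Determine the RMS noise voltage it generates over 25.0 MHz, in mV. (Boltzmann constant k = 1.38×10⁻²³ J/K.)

1.51 mV

V_n = √(4kTRB)
4kTRB = 4 × 1.38×10⁻²³ × 250 × 6.63×10⁶ × 2.50×10⁷ = 2.29×10⁻⁶ V²
V_n = √(2.29×10⁻⁶) = 1.51×10⁻³ V = 1.51 mV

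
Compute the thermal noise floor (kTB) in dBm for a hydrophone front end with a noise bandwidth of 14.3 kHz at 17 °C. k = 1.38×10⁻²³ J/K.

−132.4 dBm

T = 17 °C + 273.15 = 290.15 K
P_n = kTB = 1.38×10⁻²³ × 290.15 × 1.43×10⁴ = 5.73×10⁻¹⁷ W
In dBm: 10 log₁₀(5.73×10⁻¹⁷ / 10⁻³) = −132.4 dBm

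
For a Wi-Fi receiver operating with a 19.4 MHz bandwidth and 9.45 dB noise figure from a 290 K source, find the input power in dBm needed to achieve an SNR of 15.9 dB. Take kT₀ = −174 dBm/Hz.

Sensitivity = −174 + 10 log₁₀(B) + NF + SNR_min
= −174 + 72.88 + 9.45 + 15.9
= −75.77 dBm → −75.8 dBm

−75.8 dBm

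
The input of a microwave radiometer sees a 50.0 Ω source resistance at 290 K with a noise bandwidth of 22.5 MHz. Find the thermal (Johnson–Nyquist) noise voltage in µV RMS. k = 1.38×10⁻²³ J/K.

4.24 µV

V_n = √(4kTRB)
4kTRB = 4 × 1.38×10⁻²³ × 290 × 5.00×10¹ × 2.25×10⁷ = 1.80×10⁻¹¹ V²
V_n = √(1.80×10⁻¹¹) = 4.24×10⁻⁶ V = 4.24 µV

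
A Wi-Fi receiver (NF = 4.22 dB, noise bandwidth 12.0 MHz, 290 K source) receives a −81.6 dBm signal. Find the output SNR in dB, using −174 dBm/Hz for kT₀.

Noise floor: N = −174 + 10 log₁₀(B) + NF
10 log₁₀(1.20×10⁷) = 70.79 dB
N = −174 + 70.79 + 4.22 = −98.99 dBm
SNR = P_sig − N = −81.6 − (−98.99) = 17.39 dB → 17.4 dB

17.4 dB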